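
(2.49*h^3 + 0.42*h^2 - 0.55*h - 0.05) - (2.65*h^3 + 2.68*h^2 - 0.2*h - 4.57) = -0.16*h^3 - 2.26*h^2 - 0.35*h + 4.52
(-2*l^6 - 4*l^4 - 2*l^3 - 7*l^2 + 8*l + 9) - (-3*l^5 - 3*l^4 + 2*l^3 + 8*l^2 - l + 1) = -2*l^6 + 3*l^5 - l^4 - 4*l^3 - 15*l^2 + 9*l + 8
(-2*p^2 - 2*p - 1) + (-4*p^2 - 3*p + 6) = -6*p^2 - 5*p + 5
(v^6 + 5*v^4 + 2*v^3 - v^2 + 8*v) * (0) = 0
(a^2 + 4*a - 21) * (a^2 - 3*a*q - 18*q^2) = a^4 - 3*a^3*q + 4*a^3 - 18*a^2*q^2 - 12*a^2*q - 21*a^2 - 72*a*q^2 + 63*a*q + 378*q^2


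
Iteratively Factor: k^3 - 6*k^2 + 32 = (k - 4)*(k^2 - 2*k - 8) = (k - 4)^2*(k + 2)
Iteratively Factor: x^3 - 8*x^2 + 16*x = (x - 4)*(x^2 - 4*x) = (x - 4)^2*(x)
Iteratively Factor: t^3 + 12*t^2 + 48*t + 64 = (t + 4)*(t^2 + 8*t + 16) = (t + 4)^2*(t + 4)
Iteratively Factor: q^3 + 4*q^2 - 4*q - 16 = (q + 4)*(q^2 - 4) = (q + 2)*(q + 4)*(q - 2)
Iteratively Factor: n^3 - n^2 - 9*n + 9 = (n + 3)*(n^2 - 4*n + 3) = (n - 3)*(n + 3)*(n - 1)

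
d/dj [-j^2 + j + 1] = 1 - 2*j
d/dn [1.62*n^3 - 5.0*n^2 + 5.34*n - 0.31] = 4.86*n^2 - 10.0*n + 5.34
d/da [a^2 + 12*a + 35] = 2*a + 12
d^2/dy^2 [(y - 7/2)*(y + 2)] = 2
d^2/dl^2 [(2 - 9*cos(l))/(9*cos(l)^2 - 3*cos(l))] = (-45*sin(l)^4/cos(l)^3 - 81*sin(l)^2 - 63 + 16/cos(l) - 36/cos(l)^2 + 49/cos(l)^3)/(3*(3*cos(l) - 1)^3)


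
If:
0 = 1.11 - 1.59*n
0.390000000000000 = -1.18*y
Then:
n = 0.70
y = -0.33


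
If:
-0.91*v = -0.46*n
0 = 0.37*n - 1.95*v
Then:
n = 0.00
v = 0.00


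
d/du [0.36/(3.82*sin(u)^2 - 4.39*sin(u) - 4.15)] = (1.5804 - 2.7504*sin(u))*cos(u)/(-3.82*sin(u)^2 + 4.39*sin(u) + 4.15)^2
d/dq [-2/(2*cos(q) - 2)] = -sin(q)/(cos(q) - 1)^2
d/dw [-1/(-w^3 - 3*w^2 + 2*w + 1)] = (-3*w^2 - 6*w + 2)/(w^3 + 3*w^2 - 2*w - 1)^2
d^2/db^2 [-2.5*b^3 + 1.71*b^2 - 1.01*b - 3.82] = 3.42 - 15.0*b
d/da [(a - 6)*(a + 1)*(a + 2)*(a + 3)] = 4*a^3 - 50*a - 60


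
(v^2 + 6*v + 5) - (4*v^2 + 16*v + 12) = -3*v^2 - 10*v - 7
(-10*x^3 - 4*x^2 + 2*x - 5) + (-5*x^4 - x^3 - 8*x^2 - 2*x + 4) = -5*x^4 - 11*x^3 - 12*x^2 - 1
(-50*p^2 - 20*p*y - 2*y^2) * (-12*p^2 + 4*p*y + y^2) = 600*p^4 + 40*p^3*y - 106*p^2*y^2 - 28*p*y^3 - 2*y^4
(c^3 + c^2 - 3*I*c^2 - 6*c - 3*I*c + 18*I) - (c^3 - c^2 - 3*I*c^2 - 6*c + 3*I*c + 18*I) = 2*c^2 - 6*I*c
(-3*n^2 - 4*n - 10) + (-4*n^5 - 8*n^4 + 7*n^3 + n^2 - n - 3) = -4*n^5 - 8*n^4 + 7*n^3 - 2*n^2 - 5*n - 13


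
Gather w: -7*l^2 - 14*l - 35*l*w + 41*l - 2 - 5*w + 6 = -7*l^2 + 27*l + w*(-35*l - 5) + 4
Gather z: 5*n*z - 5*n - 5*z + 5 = -5*n + z*(5*n - 5) + 5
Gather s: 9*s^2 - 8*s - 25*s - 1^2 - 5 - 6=9*s^2 - 33*s - 12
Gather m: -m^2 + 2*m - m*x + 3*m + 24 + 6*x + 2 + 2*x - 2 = -m^2 + m*(5 - x) + 8*x + 24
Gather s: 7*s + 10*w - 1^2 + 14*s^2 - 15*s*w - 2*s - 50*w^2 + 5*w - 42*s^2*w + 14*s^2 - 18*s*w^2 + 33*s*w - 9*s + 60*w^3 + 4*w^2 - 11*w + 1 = s^2*(28 - 42*w) + s*(-18*w^2 + 18*w - 4) + 60*w^3 - 46*w^2 + 4*w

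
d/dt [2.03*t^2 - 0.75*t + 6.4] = 4.06*t - 0.75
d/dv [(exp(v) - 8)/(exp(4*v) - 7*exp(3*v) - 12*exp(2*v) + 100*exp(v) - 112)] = (-3*exp(3*v) + 40*exp(2*v) - 76*exp(v) - 344)*exp(v)/(exp(7*v) - 12*exp(6*v) + exp(5*v) + 370*exp(4*v) - 740*exp(3*v) - 2312*exp(2*v) + 8064*exp(v) - 6272)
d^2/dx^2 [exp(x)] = exp(x)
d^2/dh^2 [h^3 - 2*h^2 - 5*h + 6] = 6*h - 4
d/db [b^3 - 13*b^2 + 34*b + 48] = 3*b^2 - 26*b + 34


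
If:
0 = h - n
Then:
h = n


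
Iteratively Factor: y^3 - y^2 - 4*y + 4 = (y - 1)*(y^2 - 4) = (y - 2)*(y - 1)*(y + 2)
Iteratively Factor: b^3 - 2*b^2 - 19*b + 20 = (b + 4)*(b^2 - 6*b + 5) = (b - 5)*(b + 4)*(b - 1)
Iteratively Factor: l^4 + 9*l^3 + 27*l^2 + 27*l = (l + 3)*(l^3 + 6*l^2 + 9*l) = (l + 3)^2*(l^2 + 3*l) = l*(l + 3)^2*(l + 3)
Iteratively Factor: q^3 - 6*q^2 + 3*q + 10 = (q + 1)*(q^2 - 7*q + 10) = (q - 2)*(q + 1)*(q - 5)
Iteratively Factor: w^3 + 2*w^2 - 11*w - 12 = (w + 4)*(w^2 - 2*w - 3) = (w + 1)*(w + 4)*(w - 3)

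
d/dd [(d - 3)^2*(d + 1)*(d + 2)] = 4*d^3 - 9*d^2 - 14*d + 15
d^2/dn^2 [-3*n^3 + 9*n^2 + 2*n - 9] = 18 - 18*n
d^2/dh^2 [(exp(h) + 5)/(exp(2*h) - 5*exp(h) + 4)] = (exp(4*h) + 25*exp(3*h) - 99*exp(2*h) + 65*exp(h) + 116)*exp(h)/(exp(6*h) - 15*exp(5*h) + 87*exp(4*h) - 245*exp(3*h) + 348*exp(2*h) - 240*exp(h) + 64)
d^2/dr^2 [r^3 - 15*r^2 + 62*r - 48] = 6*r - 30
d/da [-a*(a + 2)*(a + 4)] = -3*a^2 - 12*a - 8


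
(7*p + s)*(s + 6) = 7*p*s + 42*p + s^2 + 6*s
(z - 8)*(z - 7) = z^2 - 15*z + 56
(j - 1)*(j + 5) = j^2 + 4*j - 5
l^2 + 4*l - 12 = (l - 2)*(l + 6)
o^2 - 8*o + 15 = (o - 5)*(o - 3)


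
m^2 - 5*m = m*(m - 5)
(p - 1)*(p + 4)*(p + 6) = p^3 + 9*p^2 + 14*p - 24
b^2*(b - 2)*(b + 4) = b^4 + 2*b^3 - 8*b^2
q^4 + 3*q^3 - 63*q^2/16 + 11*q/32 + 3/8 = (q - 3/4)*(q - 1/2)*(q + 1/4)*(q + 4)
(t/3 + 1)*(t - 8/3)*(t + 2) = t^3/3 + 7*t^2/9 - 22*t/9 - 16/3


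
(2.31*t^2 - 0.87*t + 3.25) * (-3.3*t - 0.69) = -7.623*t^3 + 1.2771*t^2 - 10.1247*t - 2.2425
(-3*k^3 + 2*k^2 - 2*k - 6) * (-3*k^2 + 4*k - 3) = 9*k^5 - 18*k^4 + 23*k^3 + 4*k^2 - 18*k + 18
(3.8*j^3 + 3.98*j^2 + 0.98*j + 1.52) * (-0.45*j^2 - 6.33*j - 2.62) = -1.71*j^5 - 25.845*j^4 - 35.5904*j^3 - 17.315*j^2 - 12.1892*j - 3.9824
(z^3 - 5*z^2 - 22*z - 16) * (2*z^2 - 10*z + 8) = 2*z^5 - 20*z^4 + 14*z^3 + 148*z^2 - 16*z - 128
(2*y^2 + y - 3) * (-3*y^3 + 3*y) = -6*y^5 - 3*y^4 + 15*y^3 + 3*y^2 - 9*y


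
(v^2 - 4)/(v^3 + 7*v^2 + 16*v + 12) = (v - 2)/(v^2 + 5*v + 6)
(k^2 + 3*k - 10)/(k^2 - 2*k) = (k + 5)/k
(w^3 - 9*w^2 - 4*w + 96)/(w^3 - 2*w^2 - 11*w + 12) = (w - 8)/(w - 1)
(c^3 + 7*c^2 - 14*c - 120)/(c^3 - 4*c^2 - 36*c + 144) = (c + 5)/(c - 6)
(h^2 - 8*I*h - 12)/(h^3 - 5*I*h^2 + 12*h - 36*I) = 1/(h + 3*I)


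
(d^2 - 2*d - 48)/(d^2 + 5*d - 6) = (d - 8)/(d - 1)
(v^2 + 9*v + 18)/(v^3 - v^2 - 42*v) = (v + 3)/(v*(v - 7))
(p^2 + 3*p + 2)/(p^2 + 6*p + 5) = (p + 2)/(p + 5)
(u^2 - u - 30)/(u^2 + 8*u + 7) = (u^2 - u - 30)/(u^2 + 8*u + 7)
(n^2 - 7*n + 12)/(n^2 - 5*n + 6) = (n - 4)/(n - 2)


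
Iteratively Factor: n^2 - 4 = (n + 2)*(n - 2)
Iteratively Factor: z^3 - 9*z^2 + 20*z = (z - 5)*(z^2 - 4*z) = (z - 5)*(z - 4)*(z)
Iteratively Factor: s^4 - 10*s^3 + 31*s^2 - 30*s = (s - 5)*(s^3 - 5*s^2 + 6*s) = (s - 5)*(s - 2)*(s^2 - 3*s) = (s - 5)*(s - 3)*(s - 2)*(s)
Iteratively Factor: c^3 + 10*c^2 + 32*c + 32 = (c + 4)*(c^2 + 6*c + 8) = (c + 2)*(c + 4)*(c + 4)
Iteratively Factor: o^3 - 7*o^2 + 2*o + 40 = (o - 5)*(o^2 - 2*o - 8) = (o - 5)*(o - 4)*(o + 2)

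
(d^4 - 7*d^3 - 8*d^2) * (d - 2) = d^5 - 9*d^4 + 6*d^3 + 16*d^2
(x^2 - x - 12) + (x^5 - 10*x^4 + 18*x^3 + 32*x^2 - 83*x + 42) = x^5 - 10*x^4 + 18*x^3 + 33*x^2 - 84*x + 30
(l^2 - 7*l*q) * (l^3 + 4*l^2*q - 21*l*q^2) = l^5 - 3*l^4*q - 49*l^3*q^2 + 147*l^2*q^3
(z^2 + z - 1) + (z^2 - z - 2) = 2*z^2 - 3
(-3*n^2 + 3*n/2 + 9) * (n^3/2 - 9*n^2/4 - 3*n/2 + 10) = -3*n^5/2 + 15*n^4/2 + 45*n^3/8 - 105*n^2/2 + 3*n/2 + 90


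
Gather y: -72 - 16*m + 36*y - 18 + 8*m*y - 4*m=-20*m + y*(8*m + 36) - 90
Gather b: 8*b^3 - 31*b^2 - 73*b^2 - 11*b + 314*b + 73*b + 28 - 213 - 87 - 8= 8*b^3 - 104*b^2 + 376*b - 280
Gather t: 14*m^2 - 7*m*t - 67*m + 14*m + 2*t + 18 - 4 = 14*m^2 - 53*m + t*(2 - 7*m) + 14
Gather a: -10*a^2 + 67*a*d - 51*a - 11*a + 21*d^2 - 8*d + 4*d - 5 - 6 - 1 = -10*a^2 + a*(67*d - 62) + 21*d^2 - 4*d - 12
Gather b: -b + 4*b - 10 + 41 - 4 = 3*b + 27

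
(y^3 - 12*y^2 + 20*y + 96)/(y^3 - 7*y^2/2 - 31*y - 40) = 2*(y - 6)/(2*y + 5)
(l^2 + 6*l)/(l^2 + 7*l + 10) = l*(l + 6)/(l^2 + 7*l + 10)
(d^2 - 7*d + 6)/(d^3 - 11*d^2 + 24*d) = (d^2 - 7*d + 6)/(d*(d^2 - 11*d + 24))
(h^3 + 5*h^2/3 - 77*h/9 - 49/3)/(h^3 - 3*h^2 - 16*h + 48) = (9*h^2 + 42*h + 49)/(9*(h^2 - 16))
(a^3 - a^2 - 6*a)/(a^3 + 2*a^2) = (a - 3)/a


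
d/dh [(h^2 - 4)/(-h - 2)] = -1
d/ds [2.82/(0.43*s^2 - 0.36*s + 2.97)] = (1.0152 - 2.4252*s)/(0.43*s^2 - 0.36*s + 2.97)^2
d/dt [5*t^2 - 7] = 10*t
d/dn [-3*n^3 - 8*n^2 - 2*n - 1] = -9*n^2 - 16*n - 2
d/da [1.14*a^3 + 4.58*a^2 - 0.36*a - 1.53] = 3.42*a^2 + 9.16*a - 0.36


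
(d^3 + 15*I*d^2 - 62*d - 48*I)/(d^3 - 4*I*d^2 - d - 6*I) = (d^2 + 14*I*d - 48)/(d^2 - 5*I*d - 6)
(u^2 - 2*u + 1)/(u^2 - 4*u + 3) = (u - 1)/(u - 3)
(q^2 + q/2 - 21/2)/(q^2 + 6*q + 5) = (2*q^2 + q - 21)/(2*(q^2 + 6*q + 5))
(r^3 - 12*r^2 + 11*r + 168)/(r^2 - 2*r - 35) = (r^2 - 5*r - 24)/(r + 5)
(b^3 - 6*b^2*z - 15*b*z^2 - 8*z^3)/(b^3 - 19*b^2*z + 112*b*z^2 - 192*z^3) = (b^2 + 2*b*z + z^2)/(b^2 - 11*b*z + 24*z^2)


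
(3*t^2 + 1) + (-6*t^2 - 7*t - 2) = -3*t^2 - 7*t - 1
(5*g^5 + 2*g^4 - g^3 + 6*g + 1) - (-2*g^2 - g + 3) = 5*g^5 + 2*g^4 - g^3 + 2*g^2 + 7*g - 2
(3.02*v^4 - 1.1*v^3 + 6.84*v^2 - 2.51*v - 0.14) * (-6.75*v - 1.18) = -20.385*v^5 + 3.8614*v^4 - 44.872*v^3 + 8.8713*v^2 + 3.9068*v + 0.1652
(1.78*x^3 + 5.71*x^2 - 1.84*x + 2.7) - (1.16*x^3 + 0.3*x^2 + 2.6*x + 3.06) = 0.62*x^3 + 5.41*x^2 - 4.44*x - 0.36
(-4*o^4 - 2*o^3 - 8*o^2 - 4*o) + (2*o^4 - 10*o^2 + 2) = -2*o^4 - 2*o^3 - 18*o^2 - 4*o + 2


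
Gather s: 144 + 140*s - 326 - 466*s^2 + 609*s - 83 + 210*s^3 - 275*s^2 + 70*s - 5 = 210*s^3 - 741*s^2 + 819*s - 270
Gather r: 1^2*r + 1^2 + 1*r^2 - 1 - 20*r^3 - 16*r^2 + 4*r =-20*r^3 - 15*r^2 + 5*r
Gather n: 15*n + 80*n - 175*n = -80*n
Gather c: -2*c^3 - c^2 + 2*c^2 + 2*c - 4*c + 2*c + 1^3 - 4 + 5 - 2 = -2*c^3 + c^2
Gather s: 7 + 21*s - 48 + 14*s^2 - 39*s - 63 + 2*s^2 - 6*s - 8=16*s^2 - 24*s - 112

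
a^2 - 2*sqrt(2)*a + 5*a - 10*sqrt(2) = (a + 5)*(a - 2*sqrt(2))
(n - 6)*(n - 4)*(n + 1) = n^3 - 9*n^2 + 14*n + 24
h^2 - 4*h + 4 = (h - 2)^2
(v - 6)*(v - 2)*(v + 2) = v^3 - 6*v^2 - 4*v + 24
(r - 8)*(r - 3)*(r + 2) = r^3 - 9*r^2 + 2*r + 48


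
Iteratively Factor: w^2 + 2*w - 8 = (w + 4)*(w - 2)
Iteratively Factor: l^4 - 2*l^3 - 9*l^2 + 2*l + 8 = (l - 4)*(l^3 + 2*l^2 - l - 2) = (l - 4)*(l + 1)*(l^2 + l - 2) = (l - 4)*(l - 1)*(l + 1)*(l + 2)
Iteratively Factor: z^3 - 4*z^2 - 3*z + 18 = (z - 3)*(z^2 - z - 6) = (z - 3)*(z + 2)*(z - 3)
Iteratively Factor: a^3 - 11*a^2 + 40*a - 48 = (a - 4)*(a^2 - 7*a + 12) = (a - 4)^2*(a - 3)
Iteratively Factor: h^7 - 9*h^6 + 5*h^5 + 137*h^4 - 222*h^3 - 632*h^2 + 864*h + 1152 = (h - 4)*(h^6 - 5*h^5 - 15*h^4 + 77*h^3 + 86*h^2 - 288*h - 288) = (h - 4)*(h + 2)*(h^5 - 7*h^4 - h^3 + 79*h^2 - 72*h - 144) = (h - 4)*(h + 2)*(h + 3)*(h^4 - 10*h^3 + 29*h^2 - 8*h - 48) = (h - 4)^2*(h + 2)*(h + 3)*(h^3 - 6*h^2 + 5*h + 12) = (h - 4)^2*(h - 3)*(h + 2)*(h + 3)*(h^2 - 3*h - 4) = (h - 4)^3*(h - 3)*(h + 2)*(h + 3)*(h + 1)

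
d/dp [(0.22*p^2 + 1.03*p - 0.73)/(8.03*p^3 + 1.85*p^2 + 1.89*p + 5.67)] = (-1.7666*p^4 - 16.5418*p^3 + 16.096*p^2 + 5.1958*p + 7.2198)/(64.4809*p^6 + 29.711*p^5 + 33.7759*p^4 + 98.0532*p^3 + 24.5511*p^2 + 21.4326*p + 32.1489)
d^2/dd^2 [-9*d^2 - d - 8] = -18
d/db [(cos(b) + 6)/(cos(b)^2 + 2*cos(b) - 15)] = (cos(b)^2 + 12*cos(b) + 27)*sin(b)/(cos(b)^2 + 2*cos(b) - 15)^2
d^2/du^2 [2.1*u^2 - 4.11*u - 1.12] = 4.20000000000000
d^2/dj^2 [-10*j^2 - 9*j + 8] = -20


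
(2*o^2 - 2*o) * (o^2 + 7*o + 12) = 2*o^4 + 12*o^3 + 10*o^2 - 24*o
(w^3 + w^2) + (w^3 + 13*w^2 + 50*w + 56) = 2*w^3 + 14*w^2 + 50*w + 56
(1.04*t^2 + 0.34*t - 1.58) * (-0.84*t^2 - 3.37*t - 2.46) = -0.8736*t^4 - 3.7904*t^3 - 2.377*t^2 + 4.4882*t + 3.8868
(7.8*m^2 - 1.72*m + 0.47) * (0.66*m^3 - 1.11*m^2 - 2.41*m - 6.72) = 5.148*m^5 - 9.7932*m^4 - 16.5786*m^3 - 48.7925*m^2 + 10.4257*m - 3.1584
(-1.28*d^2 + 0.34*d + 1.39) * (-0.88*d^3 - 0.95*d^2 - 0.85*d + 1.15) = 1.1264*d^5 + 0.9168*d^4 - 0.4582*d^3 - 3.0815*d^2 - 0.7905*d + 1.5985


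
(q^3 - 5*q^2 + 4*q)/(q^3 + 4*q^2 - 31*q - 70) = q*(q^2 - 5*q + 4)/(q^3 + 4*q^2 - 31*q - 70)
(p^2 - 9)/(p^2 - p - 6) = (p + 3)/(p + 2)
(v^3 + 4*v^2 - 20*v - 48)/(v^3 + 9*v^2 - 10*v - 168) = (v + 2)/(v + 7)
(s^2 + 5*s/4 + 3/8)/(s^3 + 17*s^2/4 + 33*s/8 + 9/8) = 1/(s + 3)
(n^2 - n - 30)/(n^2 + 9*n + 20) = (n - 6)/(n + 4)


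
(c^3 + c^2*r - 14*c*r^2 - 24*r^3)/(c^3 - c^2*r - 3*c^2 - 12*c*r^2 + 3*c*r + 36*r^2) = (c + 2*r)/(c - 3)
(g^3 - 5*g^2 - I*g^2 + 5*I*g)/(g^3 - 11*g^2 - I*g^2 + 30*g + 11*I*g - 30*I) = g/(g - 6)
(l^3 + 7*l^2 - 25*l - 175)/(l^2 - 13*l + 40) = (l^2 + 12*l + 35)/(l - 8)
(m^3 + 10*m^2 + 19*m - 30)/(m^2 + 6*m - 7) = (m^2 + 11*m + 30)/(m + 7)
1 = 1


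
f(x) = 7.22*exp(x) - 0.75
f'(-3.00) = 0.36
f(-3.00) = -0.39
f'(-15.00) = 0.00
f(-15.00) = -0.75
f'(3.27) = 189.97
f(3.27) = 189.22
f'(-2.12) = 0.87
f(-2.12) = 0.12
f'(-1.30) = 1.97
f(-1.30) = 1.22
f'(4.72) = 809.85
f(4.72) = 809.10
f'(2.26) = 69.19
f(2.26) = 68.44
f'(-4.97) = 0.05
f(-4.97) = -0.70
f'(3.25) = 186.21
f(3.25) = 185.46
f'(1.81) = 44.12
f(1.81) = 43.37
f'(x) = 7.22*exp(x)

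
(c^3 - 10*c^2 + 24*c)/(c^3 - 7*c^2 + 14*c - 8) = c*(c - 6)/(c^2 - 3*c + 2)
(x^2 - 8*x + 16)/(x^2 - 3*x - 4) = (x - 4)/(x + 1)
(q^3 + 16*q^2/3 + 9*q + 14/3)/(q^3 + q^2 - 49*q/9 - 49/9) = 3*(q + 2)/(3*q - 7)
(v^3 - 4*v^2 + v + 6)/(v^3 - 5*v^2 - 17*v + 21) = (v^3 - 4*v^2 + v + 6)/(v^3 - 5*v^2 - 17*v + 21)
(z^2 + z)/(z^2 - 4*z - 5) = z/(z - 5)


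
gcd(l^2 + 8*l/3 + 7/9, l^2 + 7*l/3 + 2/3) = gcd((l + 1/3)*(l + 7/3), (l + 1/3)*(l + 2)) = l + 1/3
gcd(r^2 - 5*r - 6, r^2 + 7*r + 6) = r + 1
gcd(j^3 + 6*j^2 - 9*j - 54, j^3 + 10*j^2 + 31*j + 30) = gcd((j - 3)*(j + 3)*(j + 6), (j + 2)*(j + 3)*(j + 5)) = j + 3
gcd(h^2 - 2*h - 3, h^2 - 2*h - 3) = h^2 - 2*h - 3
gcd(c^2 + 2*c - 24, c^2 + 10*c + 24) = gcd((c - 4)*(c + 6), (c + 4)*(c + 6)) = c + 6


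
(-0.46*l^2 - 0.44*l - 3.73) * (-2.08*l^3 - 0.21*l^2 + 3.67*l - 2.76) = 0.9568*l^5 + 1.0118*l^4 + 6.1626*l^3 + 0.4381*l^2 - 12.4747*l + 10.2948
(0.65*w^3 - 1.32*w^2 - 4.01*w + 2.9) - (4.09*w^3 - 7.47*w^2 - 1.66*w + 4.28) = -3.44*w^3 + 6.15*w^2 - 2.35*w - 1.38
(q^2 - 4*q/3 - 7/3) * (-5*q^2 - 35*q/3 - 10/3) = -5*q^4 - 5*q^3 + 215*q^2/9 + 95*q/3 + 70/9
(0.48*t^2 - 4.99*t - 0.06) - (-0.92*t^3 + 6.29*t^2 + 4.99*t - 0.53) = 0.92*t^3 - 5.81*t^2 - 9.98*t + 0.47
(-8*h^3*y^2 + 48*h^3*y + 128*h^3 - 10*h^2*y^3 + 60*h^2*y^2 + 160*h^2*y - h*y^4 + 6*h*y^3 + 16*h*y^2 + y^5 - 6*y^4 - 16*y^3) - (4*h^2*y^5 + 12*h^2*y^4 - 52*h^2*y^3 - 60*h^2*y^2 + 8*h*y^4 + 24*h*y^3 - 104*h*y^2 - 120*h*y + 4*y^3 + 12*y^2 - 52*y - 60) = -8*h^3*y^2 + 48*h^3*y + 128*h^3 - 4*h^2*y^5 - 12*h^2*y^4 + 42*h^2*y^3 + 120*h^2*y^2 + 160*h^2*y - 9*h*y^4 - 18*h*y^3 + 120*h*y^2 + 120*h*y + y^5 - 6*y^4 - 20*y^3 - 12*y^2 + 52*y + 60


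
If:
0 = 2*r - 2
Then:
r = 1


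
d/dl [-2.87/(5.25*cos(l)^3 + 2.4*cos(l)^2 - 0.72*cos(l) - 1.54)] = (-45.2025*cos(l)^2 - 13.776*cos(l) + 2.0664)*sin(l)/(5.25*cos(l)^3 + 2.4*cos(l)^2 - 0.72*cos(l) - 1.54)^2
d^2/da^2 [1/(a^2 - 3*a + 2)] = 2*(-a^2 + 3*a + (2*a - 3)^2 - 2)/(a^2 - 3*a + 2)^3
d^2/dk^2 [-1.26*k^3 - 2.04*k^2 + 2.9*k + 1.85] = -7.56*k - 4.08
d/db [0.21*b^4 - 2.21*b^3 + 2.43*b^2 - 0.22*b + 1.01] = 0.84*b^3 - 6.63*b^2 + 4.86*b - 0.22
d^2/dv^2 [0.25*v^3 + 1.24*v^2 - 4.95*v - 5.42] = 1.5*v + 2.48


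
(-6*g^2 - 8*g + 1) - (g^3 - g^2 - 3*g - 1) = -g^3 - 5*g^2 - 5*g + 2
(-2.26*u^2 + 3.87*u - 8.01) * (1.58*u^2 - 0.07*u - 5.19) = -3.5708*u^4 + 6.2728*u^3 - 1.1973*u^2 - 19.5246*u + 41.5719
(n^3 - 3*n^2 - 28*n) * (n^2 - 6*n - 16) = n^5 - 9*n^4 - 26*n^3 + 216*n^2 + 448*n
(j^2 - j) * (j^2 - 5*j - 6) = j^4 - 6*j^3 - j^2 + 6*j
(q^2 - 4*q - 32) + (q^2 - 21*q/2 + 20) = 2*q^2 - 29*q/2 - 12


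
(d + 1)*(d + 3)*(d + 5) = d^3 + 9*d^2 + 23*d + 15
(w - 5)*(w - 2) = w^2 - 7*w + 10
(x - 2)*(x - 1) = x^2 - 3*x + 2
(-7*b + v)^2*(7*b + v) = 343*b^3 - 49*b^2*v - 7*b*v^2 + v^3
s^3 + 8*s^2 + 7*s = s*(s + 1)*(s + 7)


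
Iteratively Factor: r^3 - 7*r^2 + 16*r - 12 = (r - 2)*(r^2 - 5*r + 6) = (r - 2)^2*(r - 3)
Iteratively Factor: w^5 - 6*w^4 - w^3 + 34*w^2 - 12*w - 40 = (w - 2)*(w^4 - 4*w^3 - 9*w^2 + 16*w + 20) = (w - 5)*(w - 2)*(w^3 + w^2 - 4*w - 4) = (w - 5)*(w - 2)^2*(w^2 + 3*w + 2) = (w - 5)*(w - 2)^2*(w + 2)*(w + 1)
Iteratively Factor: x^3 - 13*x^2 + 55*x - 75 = (x - 5)*(x^2 - 8*x + 15) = (x - 5)*(x - 3)*(x - 5)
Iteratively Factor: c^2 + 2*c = (c + 2)*(c)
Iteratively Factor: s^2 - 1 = (s - 1)*(s + 1)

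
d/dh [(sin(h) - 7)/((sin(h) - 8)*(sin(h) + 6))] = (14*sin(h) + cos(h)^2 - 63)*cos(h)/((sin(h) - 8)^2*(sin(h) + 6)^2)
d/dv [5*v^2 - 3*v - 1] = 10*v - 3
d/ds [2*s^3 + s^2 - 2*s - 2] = 6*s^2 + 2*s - 2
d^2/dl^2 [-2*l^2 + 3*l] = -4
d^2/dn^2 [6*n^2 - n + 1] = 12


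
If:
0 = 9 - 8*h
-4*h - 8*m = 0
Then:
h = 9/8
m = -9/16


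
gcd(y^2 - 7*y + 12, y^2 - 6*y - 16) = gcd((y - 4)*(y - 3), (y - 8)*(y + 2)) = 1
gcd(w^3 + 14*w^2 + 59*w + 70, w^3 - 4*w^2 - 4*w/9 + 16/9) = 1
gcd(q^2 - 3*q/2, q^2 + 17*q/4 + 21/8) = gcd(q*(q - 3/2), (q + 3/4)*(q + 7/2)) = 1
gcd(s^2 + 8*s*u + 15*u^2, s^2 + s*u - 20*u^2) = s + 5*u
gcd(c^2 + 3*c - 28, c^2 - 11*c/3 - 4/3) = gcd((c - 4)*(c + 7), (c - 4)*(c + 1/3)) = c - 4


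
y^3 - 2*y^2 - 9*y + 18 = (y - 3)*(y - 2)*(y + 3)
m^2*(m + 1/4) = m^3 + m^2/4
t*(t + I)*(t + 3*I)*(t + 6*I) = t^4 + 10*I*t^3 - 27*t^2 - 18*I*t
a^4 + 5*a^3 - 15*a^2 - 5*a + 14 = (a - 2)*(a - 1)*(a + 1)*(a + 7)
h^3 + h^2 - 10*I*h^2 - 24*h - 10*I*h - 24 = (h + 1)*(h - 6*I)*(h - 4*I)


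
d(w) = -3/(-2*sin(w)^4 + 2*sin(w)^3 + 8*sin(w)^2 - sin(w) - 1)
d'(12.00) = -9.00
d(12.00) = -2.20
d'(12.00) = -9.00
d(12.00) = -2.20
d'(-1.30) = -0.20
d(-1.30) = -0.77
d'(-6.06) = 12.18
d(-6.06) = 3.69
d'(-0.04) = -5.44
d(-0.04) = 3.17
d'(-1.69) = 0.07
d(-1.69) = -0.75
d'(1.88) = -0.40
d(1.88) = -0.56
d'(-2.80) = 869.03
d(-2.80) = -22.67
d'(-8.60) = 1.81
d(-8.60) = -1.12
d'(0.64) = 10.62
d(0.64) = -2.10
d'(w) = -3*(8*sin(w)^3*cos(w) - 6*sin(w)^2*cos(w) - 16*sin(w)*cos(w) + cos(w))/(-2*sin(w)^4 + 2*sin(w)^3 + 8*sin(w)^2 - sin(w) - 1)^2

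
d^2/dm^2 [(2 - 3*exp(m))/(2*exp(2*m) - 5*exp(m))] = 2*(-6*exp(3*m) + exp(2*m) - 30*exp(m) + 25)*exp(-m)/(8*exp(3*m) - 60*exp(2*m) + 150*exp(m) - 125)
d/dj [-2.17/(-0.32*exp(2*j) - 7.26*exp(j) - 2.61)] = (-1.3888*exp(j) - 15.7542)*exp(j)/(0.32*exp(2*j) + 7.26*exp(j) + 2.61)^2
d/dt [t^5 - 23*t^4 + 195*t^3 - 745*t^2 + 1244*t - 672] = 5*t^4 - 92*t^3 + 585*t^2 - 1490*t + 1244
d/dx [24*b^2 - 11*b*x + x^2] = -11*b + 2*x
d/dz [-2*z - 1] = -2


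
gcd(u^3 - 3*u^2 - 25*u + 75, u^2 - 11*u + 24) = u - 3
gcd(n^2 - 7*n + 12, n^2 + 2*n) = 1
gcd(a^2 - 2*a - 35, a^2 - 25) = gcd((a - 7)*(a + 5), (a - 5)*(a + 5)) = a + 5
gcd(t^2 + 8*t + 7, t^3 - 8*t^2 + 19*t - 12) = 1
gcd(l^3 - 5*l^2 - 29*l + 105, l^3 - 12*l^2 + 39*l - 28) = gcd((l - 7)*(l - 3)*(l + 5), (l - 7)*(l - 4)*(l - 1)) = l - 7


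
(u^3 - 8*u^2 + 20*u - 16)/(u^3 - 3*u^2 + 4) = (u - 4)/(u + 1)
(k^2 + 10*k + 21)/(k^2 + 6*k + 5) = (k^2 + 10*k + 21)/(k^2 + 6*k + 5)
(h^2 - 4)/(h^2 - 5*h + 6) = (h + 2)/(h - 3)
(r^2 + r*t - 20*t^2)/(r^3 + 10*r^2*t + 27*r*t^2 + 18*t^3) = (r^2 + r*t - 20*t^2)/(r^3 + 10*r^2*t + 27*r*t^2 + 18*t^3)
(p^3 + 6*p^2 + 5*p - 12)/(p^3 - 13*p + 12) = (p + 3)/(p - 3)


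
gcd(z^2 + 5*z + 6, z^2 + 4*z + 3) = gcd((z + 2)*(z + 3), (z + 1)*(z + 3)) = z + 3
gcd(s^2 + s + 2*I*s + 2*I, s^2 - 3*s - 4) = s + 1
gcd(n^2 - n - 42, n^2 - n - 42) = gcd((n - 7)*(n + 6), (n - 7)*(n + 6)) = n^2 - n - 42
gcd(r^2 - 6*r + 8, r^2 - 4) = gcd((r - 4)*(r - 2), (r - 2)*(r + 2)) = r - 2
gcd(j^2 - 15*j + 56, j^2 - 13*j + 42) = j - 7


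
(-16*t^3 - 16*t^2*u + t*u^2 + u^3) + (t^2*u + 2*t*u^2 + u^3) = -16*t^3 - 15*t^2*u + 3*t*u^2 + 2*u^3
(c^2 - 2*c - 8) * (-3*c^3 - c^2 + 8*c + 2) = -3*c^5 + 5*c^4 + 34*c^3 - 6*c^2 - 68*c - 16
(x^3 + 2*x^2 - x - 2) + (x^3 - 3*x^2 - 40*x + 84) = 2*x^3 - x^2 - 41*x + 82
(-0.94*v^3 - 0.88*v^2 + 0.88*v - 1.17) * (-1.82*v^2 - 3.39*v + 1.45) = 1.7108*v^5 + 4.7882*v^4 + 0.0185999999999999*v^3 - 2.1298*v^2 + 5.2423*v - 1.6965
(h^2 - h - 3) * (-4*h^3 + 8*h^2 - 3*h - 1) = -4*h^5 + 12*h^4 + h^3 - 22*h^2 + 10*h + 3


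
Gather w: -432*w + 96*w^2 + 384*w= 96*w^2 - 48*w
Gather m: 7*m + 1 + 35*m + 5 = 42*m + 6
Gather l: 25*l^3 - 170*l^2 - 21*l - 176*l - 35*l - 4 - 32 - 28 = 25*l^3 - 170*l^2 - 232*l - 64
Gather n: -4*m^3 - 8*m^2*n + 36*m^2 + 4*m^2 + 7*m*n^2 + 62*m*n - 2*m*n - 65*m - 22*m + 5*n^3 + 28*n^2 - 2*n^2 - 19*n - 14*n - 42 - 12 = -4*m^3 + 40*m^2 - 87*m + 5*n^3 + n^2*(7*m + 26) + n*(-8*m^2 + 60*m - 33) - 54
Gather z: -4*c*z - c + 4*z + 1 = -c + z*(4 - 4*c) + 1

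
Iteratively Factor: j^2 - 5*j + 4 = (j - 4)*(j - 1)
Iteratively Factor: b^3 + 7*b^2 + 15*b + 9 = (b + 3)*(b^2 + 4*b + 3) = (b + 3)^2*(b + 1)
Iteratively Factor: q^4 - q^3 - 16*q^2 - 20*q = (q + 2)*(q^3 - 3*q^2 - 10*q) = (q + 2)^2*(q^2 - 5*q) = q*(q + 2)^2*(q - 5)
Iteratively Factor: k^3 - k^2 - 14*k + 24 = (k - 3)*(k^2 + 2*k - 8) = (k - 3)*(k + 4)*(k - 2)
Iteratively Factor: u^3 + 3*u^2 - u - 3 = (u + 1)*(u^2 + 2*u - 3) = (u + 1)*(u + 3)*(u - 1)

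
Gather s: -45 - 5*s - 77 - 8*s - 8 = -13*s - 130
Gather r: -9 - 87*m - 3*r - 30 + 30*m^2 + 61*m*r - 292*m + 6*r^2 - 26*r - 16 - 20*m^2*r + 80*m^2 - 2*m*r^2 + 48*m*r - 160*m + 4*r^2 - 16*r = 110*m^2 - 539*m + r^2*(10 - 2*m) + r*(-20*m^2 + 109*m - 45) - 55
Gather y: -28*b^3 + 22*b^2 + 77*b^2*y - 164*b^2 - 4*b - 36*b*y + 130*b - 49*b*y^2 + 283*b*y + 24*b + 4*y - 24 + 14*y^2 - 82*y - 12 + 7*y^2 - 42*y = -28*b^3 - 142*b^2 + 150*b + y^2*(21 - 49*b) + y*(77*b^2 + 247*b - 120) - 36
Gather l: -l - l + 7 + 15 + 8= 30 - 2*l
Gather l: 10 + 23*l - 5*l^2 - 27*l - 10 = -5*l^2 - 4*l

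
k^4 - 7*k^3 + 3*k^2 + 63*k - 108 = (k - 4)*(k - 3)^2*(k + 3)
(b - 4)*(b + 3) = b^2 - b - 12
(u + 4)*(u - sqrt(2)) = u^2 - sqrt(2)*u + 4*u - 4*sqrt(2)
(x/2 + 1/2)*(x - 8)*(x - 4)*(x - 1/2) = x^4/2 - 23*x^3/4 + 51*x^2/4 + 11*x - 8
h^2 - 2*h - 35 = (h - 7)*(h + 5)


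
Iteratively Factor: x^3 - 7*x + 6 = (x - 2)*(x^2 + 2*x - 3) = (x - 2)*(x + 3)*(x - 1)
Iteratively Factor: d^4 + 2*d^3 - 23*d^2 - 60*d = (d + 3)*(d^3 - d^2 - 20*d) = (d - 5)*(d + 3)*(d^2 + 4*d) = (d - 5)*(d + 3)*(d + 4)*(d)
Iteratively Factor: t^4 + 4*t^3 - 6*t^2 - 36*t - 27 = (t - 3)*(t^3 + 7*t^2 + 15*t + 9) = (t - 3)*(t + 1)*(t^2 + 6*t + 9) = (t - 3)*(t + 1)*(t + 3)*(t + 3)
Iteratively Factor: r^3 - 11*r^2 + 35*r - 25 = (r - 5)*(r^2 - 6*r + 5) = (r - 5)^2*(r - 1)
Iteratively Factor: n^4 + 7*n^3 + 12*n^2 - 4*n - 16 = (n + 2)*(n^3 + 5*n^2 + 2*n - 8) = (n + 2)*(n + 4)*(n^2 + n - 2) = (n - 1)*(n + 2)*(n + 4)*(n + 2)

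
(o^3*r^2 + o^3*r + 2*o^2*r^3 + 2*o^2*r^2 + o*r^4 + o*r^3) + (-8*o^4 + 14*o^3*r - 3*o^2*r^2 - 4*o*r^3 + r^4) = -8*o^4 + o^3*r^2 + 15*o^3*r + 2*o^2*r^3 - o^2*r^2 + o*r^4 - 3*o*r^3 + r^4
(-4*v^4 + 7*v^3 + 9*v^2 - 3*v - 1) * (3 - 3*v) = 12*v^5 - 33*v^4 - 6*v^3 + 36*v^2 - 6*v - 3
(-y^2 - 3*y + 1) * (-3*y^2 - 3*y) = 3*y^4 + 12*y^3 + 6*y^2 - 3*y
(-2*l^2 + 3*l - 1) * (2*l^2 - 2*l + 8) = -4*l^4 + 10*l^3 - 24*l^2 + 26*l - 8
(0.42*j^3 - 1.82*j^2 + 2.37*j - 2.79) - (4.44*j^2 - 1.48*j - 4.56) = 0.42*j^3 - 6.26*j^2 + 3.85*j + 1.77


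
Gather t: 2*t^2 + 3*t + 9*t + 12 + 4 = 2*t^2 + 12*t + 16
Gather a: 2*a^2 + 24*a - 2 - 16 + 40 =2*a^2 + 24*a + 22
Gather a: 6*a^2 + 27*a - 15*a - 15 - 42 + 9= 6*a^2 + 12*a - 48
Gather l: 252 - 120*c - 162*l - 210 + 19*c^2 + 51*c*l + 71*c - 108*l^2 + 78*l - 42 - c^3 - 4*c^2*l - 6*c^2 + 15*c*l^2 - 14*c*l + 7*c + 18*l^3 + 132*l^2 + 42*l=-c^3 + 13*c^2 - 42*c + 18*l^3 + l^2*(15*c + 24) + l*(-4*c^2 + 37*c - 42)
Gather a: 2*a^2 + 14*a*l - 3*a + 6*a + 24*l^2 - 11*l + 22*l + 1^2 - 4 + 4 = 2*a^2 + a*(14*l + 3) + 24*l^2 + 11*l + 1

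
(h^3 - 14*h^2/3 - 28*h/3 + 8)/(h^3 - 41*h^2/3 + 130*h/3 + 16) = (3*h^2 + 4*h - 4)/(3*h^2 - 23*h - 8)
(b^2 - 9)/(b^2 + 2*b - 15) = (b + 3)/(b + 5)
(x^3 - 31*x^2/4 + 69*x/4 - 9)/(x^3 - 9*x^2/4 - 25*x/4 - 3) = (4*x^2 - 15*x + 9)/(4*x^2 + 7*x + 3)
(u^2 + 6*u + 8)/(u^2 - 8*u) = (u^2 + 6*u + 8)/(u*(u - 8))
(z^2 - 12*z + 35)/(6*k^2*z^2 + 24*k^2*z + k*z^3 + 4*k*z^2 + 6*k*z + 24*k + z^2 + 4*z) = (z^2 - 12*z + 35)/(6*k^2*z^2 + 24*k^2*z + k*z^3 + 4*k*z^2 + 6*k*z + 24*k + z^2 + 4*z)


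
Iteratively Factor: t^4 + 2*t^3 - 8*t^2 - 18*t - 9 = (t + 3)*(t^3 - t^2 - 5*t - 3) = (t - 3)*(t + 3)*(t^2 + 2*t + 1) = (t - 3)*(t + 1)*(t + 3)*(t + 1)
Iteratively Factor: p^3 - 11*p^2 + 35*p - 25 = (p - 5)*(p^2 - 6*p + 5) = (p - 5)*(p - 1)*(p - 5)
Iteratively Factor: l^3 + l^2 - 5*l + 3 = (l - 1)*(l^2 + 2*l - 3) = (l - 1)*(l + 3)*(l - 1)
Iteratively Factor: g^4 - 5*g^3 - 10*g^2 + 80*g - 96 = (g + 4)*(g^3 - 9*g^2 + 26*g - 24) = (g - 4)*(g + 4)*(g^2 - 5*g + 6) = (g - 4)*(g - 3)*(g + 4)*(g - 2)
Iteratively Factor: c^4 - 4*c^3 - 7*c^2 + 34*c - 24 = (c - 2)*(c^3 - 2*c^2 - 11*c + 12) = (c - 2)*(c + 3)*(c^2 - 5*c + 4) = (c - 4)*(c - 2)*(c + 3)*(c - 1)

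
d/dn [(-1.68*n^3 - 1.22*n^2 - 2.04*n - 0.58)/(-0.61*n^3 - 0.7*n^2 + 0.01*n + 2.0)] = (0.431799999999999*n^4 - 2.5224*n^3 - 12.5816*n^2 - 5.692*n - 4.0742)/(0.3721*n^6 + 0.854*n^5 + 0.4778*n^4 - 2.454*n^3 - 2.7999*n^2 + 0.04*n + 4.0)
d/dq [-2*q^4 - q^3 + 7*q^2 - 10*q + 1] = -8*q^3 - 3*q^2 + 14*q - 10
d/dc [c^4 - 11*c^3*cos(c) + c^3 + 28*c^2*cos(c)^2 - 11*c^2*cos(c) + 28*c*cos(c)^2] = 11*c^3*sin(c) + 4*c^3 + 11*c^2*sin(c) - 28*c^2*sin(2*c) - 33*c^2*cos(c) + 3*c^2 - 22*c*cos(c) + 28*sqrt(2)*c*cos(2*c + pi/4) + 28*c + 14*cos(2*c) + 14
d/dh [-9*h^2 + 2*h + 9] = 2 - 18*h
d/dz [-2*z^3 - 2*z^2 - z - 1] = -6*z^2 - 4*z - 1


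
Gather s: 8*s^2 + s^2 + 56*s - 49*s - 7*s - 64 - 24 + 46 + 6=9*s^2 - 36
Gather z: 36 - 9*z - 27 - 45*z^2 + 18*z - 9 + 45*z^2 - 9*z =0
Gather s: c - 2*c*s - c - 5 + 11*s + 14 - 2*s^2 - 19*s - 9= -2*s^2 + s*(-2*c - 8)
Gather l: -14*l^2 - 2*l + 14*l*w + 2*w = -14*l^2 + l*(14*w - 2) + 2*w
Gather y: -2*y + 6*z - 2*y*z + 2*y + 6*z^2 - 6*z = -2*y*z + 6*z^2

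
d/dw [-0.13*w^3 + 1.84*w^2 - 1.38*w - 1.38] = -0.39*w^2 + 3.68*w - 1.38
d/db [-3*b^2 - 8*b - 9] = -6*b - 8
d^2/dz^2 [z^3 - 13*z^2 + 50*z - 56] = 6*z - 26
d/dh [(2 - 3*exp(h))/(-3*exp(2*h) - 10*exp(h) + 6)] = (-9*exp(2*h) + 12*exp(h) + 2)*exp(h)/(9*exp(4*h) + 60*exp(3*h) + 64*exp(2*h) - 120*exp(h) + 36)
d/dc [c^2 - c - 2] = 2*c - 1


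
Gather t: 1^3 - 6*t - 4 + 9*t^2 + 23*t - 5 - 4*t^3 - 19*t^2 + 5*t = -4*t^3 - 10*t^2 + 22*t - 8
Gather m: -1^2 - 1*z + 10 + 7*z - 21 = 6*z - 12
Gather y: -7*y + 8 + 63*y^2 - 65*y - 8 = 63*y^2 - 72*y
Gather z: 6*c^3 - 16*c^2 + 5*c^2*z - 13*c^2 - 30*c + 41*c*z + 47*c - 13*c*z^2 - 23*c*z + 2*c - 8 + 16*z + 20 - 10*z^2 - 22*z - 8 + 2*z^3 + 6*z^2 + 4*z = 6*c^3 - 29*c^2 + 19*c + 2*z^3 + z^2*(-13*c - 4) + z*(5*c^2 + 18*c - 2) + 4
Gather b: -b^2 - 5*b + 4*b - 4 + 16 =-b^2 - b + 12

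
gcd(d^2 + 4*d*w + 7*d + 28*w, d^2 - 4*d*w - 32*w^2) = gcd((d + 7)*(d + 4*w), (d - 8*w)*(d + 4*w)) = d + 4*w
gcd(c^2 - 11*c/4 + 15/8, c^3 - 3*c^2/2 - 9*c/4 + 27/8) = c - 3/2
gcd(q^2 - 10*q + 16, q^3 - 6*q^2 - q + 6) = 1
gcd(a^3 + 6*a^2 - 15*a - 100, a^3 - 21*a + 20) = a^2 + a - 20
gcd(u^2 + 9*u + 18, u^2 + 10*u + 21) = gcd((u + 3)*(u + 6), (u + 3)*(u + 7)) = u + 3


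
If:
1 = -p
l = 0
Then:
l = 0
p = -1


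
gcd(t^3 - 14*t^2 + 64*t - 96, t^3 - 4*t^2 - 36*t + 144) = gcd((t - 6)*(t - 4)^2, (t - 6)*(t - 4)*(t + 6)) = t^2 - 10*t + 24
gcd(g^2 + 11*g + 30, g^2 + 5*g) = g + 5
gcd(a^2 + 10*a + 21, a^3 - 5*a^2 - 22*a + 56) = 1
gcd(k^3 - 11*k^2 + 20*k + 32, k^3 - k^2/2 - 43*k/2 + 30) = k - 4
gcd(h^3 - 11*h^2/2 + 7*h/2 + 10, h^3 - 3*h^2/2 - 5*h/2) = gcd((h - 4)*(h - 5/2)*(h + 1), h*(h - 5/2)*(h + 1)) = h^2 - 3*h/2 - 5/2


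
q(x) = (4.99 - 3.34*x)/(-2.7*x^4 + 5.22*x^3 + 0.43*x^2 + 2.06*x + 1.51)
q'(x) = (4.99 - 3.34*x)*(10.8*x^3 - 15.66*x^2 - 0.86*x - 2.06)/(-2.7*x^4 + 5.22*x^3 + 0.43*x^2 + 2.06*x + 1.51)^2 - 3.34/(-2.7*x^4 + 5.22*x^3 + 0.43*x^2 + 2.06*x + 1.51)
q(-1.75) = -0.20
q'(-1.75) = -0.33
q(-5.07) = -0.01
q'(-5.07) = -0.01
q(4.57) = 0.02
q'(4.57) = -0.01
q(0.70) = 0.62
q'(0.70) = -1.72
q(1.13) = 0.16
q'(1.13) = -0.60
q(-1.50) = -0.31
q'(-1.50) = -0.61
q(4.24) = 0.02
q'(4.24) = -0.02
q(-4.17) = -0.02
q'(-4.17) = -0.01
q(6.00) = 0.01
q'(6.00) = -0.00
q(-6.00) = -0.01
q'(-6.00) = -0.00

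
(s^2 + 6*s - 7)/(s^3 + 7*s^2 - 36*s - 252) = (s - 1)/(s^2 - 36)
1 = 1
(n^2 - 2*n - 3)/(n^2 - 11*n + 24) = (n + 1)/(n - 8)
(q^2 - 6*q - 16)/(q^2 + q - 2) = (q - 8)/(q - 1)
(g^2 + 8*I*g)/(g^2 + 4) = g*(g + 8*I)/(g^2 + 4)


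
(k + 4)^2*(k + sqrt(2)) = k^3 + sqrt(2)*k^2 + 8*k^2 + 8*sqrt(2)*k + 16*k + 16*sqrt(2)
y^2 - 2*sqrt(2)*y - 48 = (y - 6*sqrt(2))*(y + 4*sqrt(2))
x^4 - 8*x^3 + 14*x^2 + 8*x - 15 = (x - 5)*(x - 3)*(x - 1)*(x + 1)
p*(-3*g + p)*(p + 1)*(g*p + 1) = -3*g^2*p^3 - 3*g^2*p^2 + g*p^4 + g*p^3 - 3*g*p^2 - 3*g*p + p^3 + p^2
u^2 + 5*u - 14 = (u - 2)*(u + 7)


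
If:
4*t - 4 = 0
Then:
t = 1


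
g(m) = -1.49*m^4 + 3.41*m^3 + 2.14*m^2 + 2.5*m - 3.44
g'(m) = -5.96*m^3 + 10.23*m^2 + 4.28*m + 2.5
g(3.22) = -19.54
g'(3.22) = -76.63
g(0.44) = -1.69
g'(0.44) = 5.86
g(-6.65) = -3842.13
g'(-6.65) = 2179.15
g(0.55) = -0.99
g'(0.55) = 6.96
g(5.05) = -466.14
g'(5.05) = -482.57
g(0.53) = -1.12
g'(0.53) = 6.75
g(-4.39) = -815.08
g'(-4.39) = 685.11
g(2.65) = 8.19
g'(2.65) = -25.23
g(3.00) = -5.30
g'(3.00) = -53.51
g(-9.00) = -12114.38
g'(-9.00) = 5137.45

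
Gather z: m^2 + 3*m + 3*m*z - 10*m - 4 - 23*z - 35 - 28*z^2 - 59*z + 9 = m^2 - 7*m - 28*z^2 + z*(3*m - 82) - 30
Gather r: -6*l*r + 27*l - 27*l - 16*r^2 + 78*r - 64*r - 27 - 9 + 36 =-16*r^2 + r*(14 - 6*l)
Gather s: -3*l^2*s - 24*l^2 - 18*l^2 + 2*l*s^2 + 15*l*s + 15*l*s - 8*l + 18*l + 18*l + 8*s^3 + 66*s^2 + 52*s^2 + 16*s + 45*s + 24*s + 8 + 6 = -42*l^2 + 28*l + 8*s^3 + s^2*(2*l + 118) + s*(-3*l^2 + 30*l + 85) + 14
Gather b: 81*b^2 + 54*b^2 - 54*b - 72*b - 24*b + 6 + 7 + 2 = 135*b^2 - 150*b + 15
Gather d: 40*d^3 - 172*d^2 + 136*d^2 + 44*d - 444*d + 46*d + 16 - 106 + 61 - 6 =40*d^3 - 36*d^2 - 354*d - 35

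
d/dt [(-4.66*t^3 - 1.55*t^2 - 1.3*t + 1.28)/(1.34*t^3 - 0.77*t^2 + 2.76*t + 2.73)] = (3.5527136788005e-15*t^5 + 5.6652*t^4 - 22.2392*t^3 - 48.59*t^2 - 6.4918*t - 7.0818)/(1.7956*t^6 - 2.0636*t^5 + 7.9897*t^4 + 3.066*t^3 + 3.4134*t^2 + 15.0696*t + 7.4529)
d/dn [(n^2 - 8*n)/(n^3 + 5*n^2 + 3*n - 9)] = (-n^3 + 19*n^2 - 14*n + 24)/(n^5 + 7*n^4 + 10*n^3 - 18*n^2 - 27*n + 27)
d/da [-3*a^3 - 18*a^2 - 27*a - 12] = -9*a^2 - 36*a - 27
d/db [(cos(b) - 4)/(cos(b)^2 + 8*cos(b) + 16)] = (cos(b) - 12)*sin(b)/(cos(b) + 4)^3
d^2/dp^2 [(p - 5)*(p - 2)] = 2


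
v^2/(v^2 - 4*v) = v/(v - 4)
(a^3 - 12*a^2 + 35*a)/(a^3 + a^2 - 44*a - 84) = a*(a - 5)/(a^2 + 8*a + 12)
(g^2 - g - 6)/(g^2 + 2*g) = (g - 3)/g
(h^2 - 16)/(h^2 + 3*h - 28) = (h + 4)/(h + 7)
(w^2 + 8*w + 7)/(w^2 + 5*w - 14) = (w + 1)/(w - 2)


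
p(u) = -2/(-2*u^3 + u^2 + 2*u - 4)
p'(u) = -2*(6*u^2 - 2*u - 2)/(-2*u^3 + u^2 + 2*u - 4)^2 = 4*(-3*u^2 + u + 1)/(2*u^3 - u^2 - 2*u + 4)^2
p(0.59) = 0.69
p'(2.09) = -0.21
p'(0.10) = 0.30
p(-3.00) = -0.04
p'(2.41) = -0.12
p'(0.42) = 0.36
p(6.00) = 0.01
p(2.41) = 0.09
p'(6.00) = 0.00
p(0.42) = 0.64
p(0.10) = 0.53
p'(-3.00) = -0.04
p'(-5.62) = -0.00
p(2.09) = 0.15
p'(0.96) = -0.38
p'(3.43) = -0.03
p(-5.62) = -0.01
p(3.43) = 0.03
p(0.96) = 0.68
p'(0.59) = 0.26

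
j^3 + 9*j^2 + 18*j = j*(j + 3)*(j + 6)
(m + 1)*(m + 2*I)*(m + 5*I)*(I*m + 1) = I*m^4 - 6*m^3 + I*m^3 - 6*m^2 - 3*I*m^2 - 10*m - 3*I*m - 10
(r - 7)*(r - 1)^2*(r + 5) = r^4 - 4*r^3 - 30*r^2 + 68*r - 35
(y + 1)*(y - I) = y^2 + y - I*y - I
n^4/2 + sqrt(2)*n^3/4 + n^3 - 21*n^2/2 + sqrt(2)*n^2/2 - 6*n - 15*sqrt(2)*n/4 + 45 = (n/2 + sqrt(2))*(n - 3)*(n + 5)*(n - 3*sqrt(2)/2)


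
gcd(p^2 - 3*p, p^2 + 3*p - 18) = p - 3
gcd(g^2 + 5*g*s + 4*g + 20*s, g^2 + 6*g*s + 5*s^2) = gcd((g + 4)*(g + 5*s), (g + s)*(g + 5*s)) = g + 5*s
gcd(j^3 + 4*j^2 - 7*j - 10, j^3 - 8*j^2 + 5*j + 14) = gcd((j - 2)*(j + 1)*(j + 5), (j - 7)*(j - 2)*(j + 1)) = j^2 - j - 2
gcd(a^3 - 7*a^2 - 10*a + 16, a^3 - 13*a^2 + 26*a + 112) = a^2 - 6*a - 16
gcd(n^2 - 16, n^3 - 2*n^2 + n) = 1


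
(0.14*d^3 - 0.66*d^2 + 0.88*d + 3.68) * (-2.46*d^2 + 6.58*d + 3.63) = -0.3444*d^5 + 2.5448*d^4 - 5.9994*d^3 - 5.6582*d^2 + 27.4088*d + 13.3584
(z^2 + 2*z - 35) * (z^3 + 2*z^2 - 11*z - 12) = z^5 + 4*z^4 - 42*z^3 - 104*z^2 + 361*z + 420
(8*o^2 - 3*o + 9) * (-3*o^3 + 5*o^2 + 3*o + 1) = -24*o^5 + 49*o^4 - 18*o^3 + 44*o^2 + 24*o + 9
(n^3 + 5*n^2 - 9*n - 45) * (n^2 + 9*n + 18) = n^5 + 14*n^4 + 54*n^3 - 36*n^2 - 567*n - 810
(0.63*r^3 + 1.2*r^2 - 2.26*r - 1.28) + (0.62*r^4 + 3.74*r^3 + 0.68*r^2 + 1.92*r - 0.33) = 0.62*r^4 + 4.37*r^3 + 1.88*r^2 - 0.34*r - 1.61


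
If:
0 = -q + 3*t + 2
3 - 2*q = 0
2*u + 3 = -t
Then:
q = 3/2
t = -1/6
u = -17/12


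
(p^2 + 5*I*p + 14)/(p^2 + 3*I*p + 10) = (p + 7*I)/(p + 5*I)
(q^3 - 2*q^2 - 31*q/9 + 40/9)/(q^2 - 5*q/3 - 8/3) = (3*q^2 + 2*q - 5)/(3*(q + 1))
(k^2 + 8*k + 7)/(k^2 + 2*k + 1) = (k + 7)/(k + 1)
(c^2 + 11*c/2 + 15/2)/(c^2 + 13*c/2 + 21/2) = (2*c + 5)/(2*c + 7)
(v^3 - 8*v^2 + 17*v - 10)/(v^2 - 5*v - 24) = (-v^3 + 8*v^2 - 17*v + 10)/(-v^2 + 5*v + 24)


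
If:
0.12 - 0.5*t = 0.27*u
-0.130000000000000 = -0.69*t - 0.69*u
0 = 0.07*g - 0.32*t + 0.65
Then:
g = -7.91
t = 0.30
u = -0.11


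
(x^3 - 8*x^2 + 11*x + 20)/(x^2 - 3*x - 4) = x - 5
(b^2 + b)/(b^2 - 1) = b/(b - 1)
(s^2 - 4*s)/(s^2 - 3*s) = (s - 4)/(s - 3)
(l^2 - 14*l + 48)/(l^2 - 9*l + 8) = (l - 6)/(l - 1)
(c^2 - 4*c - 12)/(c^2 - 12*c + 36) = (c + 2)/(c - 6)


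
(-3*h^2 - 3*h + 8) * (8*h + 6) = -24*h^3 - 42*h^2 + 46*h + 48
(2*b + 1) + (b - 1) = 3*b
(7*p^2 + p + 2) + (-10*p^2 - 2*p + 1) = -3*p^2 - p + 3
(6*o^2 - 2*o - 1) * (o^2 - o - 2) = 6*o^4 - 8*o^3 - 11*o^2 + 5*o + 2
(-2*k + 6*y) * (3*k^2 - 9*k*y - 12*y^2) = -6*k^3 + 36*k^2*y - 30*k*y^2 - 72*y^3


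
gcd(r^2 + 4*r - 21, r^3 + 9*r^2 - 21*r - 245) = r + 7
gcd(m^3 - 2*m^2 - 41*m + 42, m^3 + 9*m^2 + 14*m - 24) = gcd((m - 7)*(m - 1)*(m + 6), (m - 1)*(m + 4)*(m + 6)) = m^2 + 5*m - 6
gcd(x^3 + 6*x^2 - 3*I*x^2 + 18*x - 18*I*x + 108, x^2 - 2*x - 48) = x + 6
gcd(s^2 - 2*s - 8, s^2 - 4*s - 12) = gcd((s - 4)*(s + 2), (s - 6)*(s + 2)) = s + 2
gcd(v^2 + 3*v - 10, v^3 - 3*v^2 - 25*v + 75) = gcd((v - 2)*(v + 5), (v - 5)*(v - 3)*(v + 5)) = v + 5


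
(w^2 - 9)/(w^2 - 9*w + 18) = (w + 3)/(w - 6)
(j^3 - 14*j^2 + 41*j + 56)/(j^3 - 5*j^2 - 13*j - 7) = (j - 8)/(j + 1)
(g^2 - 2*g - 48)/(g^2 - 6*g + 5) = (g^2 - 2*g - 48)/(g^2 - 6*g + 5)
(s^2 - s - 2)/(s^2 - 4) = (s + 1)/(s + 2)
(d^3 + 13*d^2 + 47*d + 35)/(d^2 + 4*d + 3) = (d^2 + 12*d + 35)/(d + 3)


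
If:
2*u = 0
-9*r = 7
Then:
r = -7/9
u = 0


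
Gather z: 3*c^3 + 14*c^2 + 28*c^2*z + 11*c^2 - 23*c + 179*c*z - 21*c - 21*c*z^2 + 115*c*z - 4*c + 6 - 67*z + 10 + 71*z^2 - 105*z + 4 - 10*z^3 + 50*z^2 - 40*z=3*c^3 + 25*c^2 - 48*c - 10*z^3 + z^2*(121 - 21*c) + z*(28*c^2 + 294*c - 212) + 20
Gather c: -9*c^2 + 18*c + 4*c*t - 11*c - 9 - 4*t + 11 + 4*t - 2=-9*c^2 + c*(4*t + 7)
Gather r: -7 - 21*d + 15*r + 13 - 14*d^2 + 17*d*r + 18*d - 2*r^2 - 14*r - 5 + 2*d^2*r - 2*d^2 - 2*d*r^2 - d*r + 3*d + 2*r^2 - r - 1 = -16*d^2 - 2*d*r^2 + r*(2*d^2 + 16*d)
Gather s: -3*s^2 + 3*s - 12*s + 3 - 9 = -3*s^2 - 9*s - 6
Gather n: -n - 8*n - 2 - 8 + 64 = 54 - 9*n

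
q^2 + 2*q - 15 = (q - 3)*(q + 5)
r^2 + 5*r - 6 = (r - 1)*(r + 6)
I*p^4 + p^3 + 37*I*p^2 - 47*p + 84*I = (p - 7*I)*(p + 3*I)*(p + 4*I)*(I*p + 1)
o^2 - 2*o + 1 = (o - 1)^2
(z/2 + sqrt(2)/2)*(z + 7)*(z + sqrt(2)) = z^3/2 + sqrt(2)*z^2 + 7*z^2/2 + z + 7*sqrt(2)*z + 7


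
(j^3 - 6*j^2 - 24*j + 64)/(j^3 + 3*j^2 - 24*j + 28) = (j^2 - 4*j - 32)/(j^2 + 5*j - 14)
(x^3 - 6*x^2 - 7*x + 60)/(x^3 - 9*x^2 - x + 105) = (x - 4)/(x - 7)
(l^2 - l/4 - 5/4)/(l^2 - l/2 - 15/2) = (-4*l^2 + l + 5)/(2*(-2*l^2 + l + 15))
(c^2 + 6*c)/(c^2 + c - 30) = c/(c - 5)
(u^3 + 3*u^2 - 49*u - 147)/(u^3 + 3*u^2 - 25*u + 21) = (u^2 - 4*u - 21)/(u^2 - 4*u + 3)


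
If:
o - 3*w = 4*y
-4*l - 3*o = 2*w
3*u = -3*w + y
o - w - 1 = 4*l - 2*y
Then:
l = 21*y/26 - 11/52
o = 3/13 - 2*y/13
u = 67*y/39 - 1/13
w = 1/13 - 18*y/13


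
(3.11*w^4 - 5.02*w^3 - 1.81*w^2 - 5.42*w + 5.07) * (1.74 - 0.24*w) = -0.7464*w^5 + 6.6162*w^4 - 8.3004*w^3 - 1.8486*w^2 - 10.6476*w + 8.8218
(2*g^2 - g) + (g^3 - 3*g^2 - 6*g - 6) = g^3 - g^2 - 7*g - 6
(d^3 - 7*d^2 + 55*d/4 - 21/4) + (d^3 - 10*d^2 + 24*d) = 2*d^3 - 17*d^2 + 151*d/4 - 21/4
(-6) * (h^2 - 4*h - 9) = -6*h^2 + 24*h + 54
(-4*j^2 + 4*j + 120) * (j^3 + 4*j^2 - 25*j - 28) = -4*j^5 - 12*j^4 + 236*j^3 + 492*j^2 - 3112*j - 3360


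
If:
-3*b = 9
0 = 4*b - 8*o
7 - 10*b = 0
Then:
No Solution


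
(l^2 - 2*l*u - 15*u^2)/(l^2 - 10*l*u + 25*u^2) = (-l - 3*u)/(-l + 5*u)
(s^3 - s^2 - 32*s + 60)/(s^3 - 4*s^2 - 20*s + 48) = (s^2 + s - 30)/(s^2 - 2*s - 24)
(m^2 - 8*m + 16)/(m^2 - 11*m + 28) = (m - 4)/(m - 7)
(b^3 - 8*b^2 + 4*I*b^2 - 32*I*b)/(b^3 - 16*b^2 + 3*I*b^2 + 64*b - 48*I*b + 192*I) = b*(b + 4*I)/(b^2 + b*(-8 + 3*I) - 24*I)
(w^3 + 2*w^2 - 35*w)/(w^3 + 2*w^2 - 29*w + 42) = w*(w - 5)/(w^2 - 5*w + 6)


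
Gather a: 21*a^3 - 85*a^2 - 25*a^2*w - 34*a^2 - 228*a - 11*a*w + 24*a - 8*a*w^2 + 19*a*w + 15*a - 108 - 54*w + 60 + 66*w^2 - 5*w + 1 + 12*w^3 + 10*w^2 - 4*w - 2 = 21*a^3 + a^2*(-25*w - 119) + a*(-8*w^2 + 8*w - 189) + 12*w^3 + 76*w^2 - 63*w - 49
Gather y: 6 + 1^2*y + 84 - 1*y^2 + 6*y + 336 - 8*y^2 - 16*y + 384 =-9*y^2 - 9*y + 810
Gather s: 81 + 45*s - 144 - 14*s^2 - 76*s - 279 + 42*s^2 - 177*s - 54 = 28*s^2 - 208*s - 396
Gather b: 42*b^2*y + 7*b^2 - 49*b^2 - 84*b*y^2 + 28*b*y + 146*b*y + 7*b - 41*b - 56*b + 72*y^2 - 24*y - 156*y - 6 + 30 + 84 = b^2*(42*y - 42) + b*(-84*y^2 + 174*y - 90) + 72*y^2 - 180*y + 108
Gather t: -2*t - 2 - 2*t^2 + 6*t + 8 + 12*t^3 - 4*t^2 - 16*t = 12*t^3 - 6*t^2 - 12*t + 6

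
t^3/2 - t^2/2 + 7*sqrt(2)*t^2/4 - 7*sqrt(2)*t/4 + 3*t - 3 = (t/2 + sqrt(2))*(t - 1)*(t + 3*sqrt(2)/2)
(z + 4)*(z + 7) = z^2 + 11*z + 28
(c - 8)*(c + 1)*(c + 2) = c^3 - 5*c^2 - 22*c - 16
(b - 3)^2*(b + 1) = b^3 - 5*b^2 + 3*b + 9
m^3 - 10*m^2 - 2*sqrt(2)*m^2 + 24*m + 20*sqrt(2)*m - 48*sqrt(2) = (m - 6)*(m - 4)*(m - 2*sqrt(2))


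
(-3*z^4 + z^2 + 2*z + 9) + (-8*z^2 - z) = -3*z^4 - 7*z^2 + z + 9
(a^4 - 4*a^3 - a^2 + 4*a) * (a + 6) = a^5 + 2*a^4 - 25*a^3 - 2*a^2 + 24*a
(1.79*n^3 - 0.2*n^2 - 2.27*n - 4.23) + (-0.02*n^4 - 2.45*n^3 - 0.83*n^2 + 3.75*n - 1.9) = -0.02*n^4 - 0.66*n^3 - 1.03*n^2 + 1.48*n - 6.13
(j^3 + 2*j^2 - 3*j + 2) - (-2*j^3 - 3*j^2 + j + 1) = 3*j^3 + 5*j^2 - 4*j + 1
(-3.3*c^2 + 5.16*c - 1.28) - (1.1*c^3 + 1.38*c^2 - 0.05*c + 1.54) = -1.1*c^3 - 4.68*c^2 + 5.21*c - 2.82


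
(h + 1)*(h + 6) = h^2 + 7*h + 6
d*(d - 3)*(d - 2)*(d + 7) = d^4 + 2*d^3 - 29*d^2 + 42*d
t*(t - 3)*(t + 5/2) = t^3 - t^2/2 - 15*t/2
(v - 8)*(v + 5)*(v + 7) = v^3 + 4*v^2 - 61*v - 280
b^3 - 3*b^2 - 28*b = b*(b - 7)*(b + 4)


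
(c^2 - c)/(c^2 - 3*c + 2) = c/(c - 2)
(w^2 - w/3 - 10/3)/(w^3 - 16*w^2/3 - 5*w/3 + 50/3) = 1/(w - 5)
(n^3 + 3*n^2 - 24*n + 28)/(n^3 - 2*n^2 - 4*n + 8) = (n + 7)/(n + 2)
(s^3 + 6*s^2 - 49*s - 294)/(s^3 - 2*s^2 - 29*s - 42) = (s^2 + 13*s + 42)/(s^2 + 5*s + 6)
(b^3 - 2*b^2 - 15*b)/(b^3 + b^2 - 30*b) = (b + 3)/(b + 6)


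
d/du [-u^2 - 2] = -2*u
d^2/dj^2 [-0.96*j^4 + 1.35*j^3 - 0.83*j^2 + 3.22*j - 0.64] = -11.52*j^2 + 8.1*j - 1.66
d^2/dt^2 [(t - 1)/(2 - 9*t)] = 126/(9*t - 2)^3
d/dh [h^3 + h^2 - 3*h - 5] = 3*h^2 + 2*h - 3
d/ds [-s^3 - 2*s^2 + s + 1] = -3*s^2 - 4*s + 1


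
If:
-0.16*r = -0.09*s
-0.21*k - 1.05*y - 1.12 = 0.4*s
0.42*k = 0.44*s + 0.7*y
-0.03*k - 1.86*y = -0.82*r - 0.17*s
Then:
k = -1.66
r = -0.59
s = -1.06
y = -0.33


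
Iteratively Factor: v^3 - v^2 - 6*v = (v - 3)*(v^2 + 2*v) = v*(v - 3)*(v + 2)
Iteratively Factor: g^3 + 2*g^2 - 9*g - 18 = (g - 3)*(g^2 + 5*g + 6) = (g - 3)*(g + 3)*(g + 2)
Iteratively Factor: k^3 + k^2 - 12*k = (k + 4)*(k^2 - 3*k) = k*(k + 4)*(k - 3)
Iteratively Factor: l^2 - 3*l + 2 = (l - 1)*(l - 2)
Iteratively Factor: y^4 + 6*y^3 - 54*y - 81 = (y + 3)*(y^3 + 3*y^2 - 9*y - 27) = (y + 3)^2*(y^2 - 9) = (y + 3)^3*(y - 3)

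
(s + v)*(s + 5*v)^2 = s^3 + 11*s^2*v + 35*s*v^2 + 25*v^3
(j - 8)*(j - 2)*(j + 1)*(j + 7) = j^4 - 2*j^3 - 57*j^2 + 58*j + 112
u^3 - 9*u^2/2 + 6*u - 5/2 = (u - 5/2)*(u - 1)^2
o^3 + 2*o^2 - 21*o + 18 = (o - 3)*(o - 1)*(o + 6)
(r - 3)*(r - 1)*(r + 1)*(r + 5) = r^4 + 2*r^3 - 16*r^2 - 2*r + 15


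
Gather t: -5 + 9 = 4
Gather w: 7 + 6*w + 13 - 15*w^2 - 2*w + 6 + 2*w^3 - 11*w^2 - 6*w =2*w^3 - 26*w^2 - 2*w + 26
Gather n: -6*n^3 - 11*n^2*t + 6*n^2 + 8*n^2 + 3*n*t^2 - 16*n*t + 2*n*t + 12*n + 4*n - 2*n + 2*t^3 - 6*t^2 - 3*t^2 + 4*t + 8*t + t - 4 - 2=-6*n^3 + n^2*(14 - 11*t) + n*(3*t^2 - 14*t + 14) + 2*t^3 - 9*t^2 + 13*t - 6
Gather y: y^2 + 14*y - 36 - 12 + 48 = y^2 + 14*y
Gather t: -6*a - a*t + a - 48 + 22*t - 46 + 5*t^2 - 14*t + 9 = -5*a + 5*t^2 + t*(8 - a) - 85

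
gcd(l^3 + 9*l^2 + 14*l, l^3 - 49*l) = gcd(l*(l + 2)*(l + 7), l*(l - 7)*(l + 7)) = l^2 + 7*l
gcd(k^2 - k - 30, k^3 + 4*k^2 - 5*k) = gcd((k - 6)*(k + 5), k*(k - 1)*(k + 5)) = k + 5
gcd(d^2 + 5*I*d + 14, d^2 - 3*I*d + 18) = 1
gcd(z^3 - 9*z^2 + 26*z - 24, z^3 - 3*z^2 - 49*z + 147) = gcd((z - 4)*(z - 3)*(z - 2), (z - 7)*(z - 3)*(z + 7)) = z - 3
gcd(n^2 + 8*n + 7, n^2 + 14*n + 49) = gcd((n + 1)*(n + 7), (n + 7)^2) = n + 7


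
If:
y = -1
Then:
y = -1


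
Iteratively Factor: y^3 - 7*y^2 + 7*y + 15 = (y - 5)*(y^2 - 2*y - 3) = (y - 5)*(y - 3)*(y + 1)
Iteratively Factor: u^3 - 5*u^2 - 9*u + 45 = (u + 3)*(u^2 - 8*u + 15) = (u - 5)*(u + 3)*(u - 3)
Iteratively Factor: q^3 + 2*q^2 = (q)*(q^2 + 2*q) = q^2*(q + 2)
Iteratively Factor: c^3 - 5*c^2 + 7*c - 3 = (c - 1)*(c^2 - 4*c + 3) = (c - 1)^2*(c - 3)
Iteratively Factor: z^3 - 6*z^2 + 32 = (z - 4)*(z^2 - 2*z - 8) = (z - 4)^2*(z + 2)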